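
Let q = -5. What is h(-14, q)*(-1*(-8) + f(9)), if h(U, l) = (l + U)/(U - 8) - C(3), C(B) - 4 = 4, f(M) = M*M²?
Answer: -10519/2 ≈ -5259.5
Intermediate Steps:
f(M) = M³
C(B) = 8 (C(B) = 4 + 4 = 8)
h(U, l) = -8 + (U + l)/(-8 + U) (h(U, l) = (l + U)/(U - 8) - 1*8 = (U + l)/(-8 + U) - 8 = -8 + (U + l)/(-8 + U))
h(-14, q)*(-1*(-8) + f(9)) = ((64 - 5 - 7*(-14))/(-8 - 14))*(-1*(-8) + 9³) = ((64 - 5 + 98)/(-22))*(8 + 729) = -1/22*157*737 = -157/22*737 = -10519/2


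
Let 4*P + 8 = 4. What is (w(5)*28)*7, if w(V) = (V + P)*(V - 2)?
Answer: 2352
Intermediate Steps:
P = -1 (P = -2 + (¼)*4 = -2 + 1 = -1)
w(V) = (-1 + V)*(-2 + V) (w(V) = (V - 1)*(V - 2) = (-1 + V)*(-2 + V))
(w(5)*28)*7 = ((2 + 5² - 3*5)*28)*7 = ((2 + 25 - 15)*28)*7 = (12*28)*7 = 336*7 = 2352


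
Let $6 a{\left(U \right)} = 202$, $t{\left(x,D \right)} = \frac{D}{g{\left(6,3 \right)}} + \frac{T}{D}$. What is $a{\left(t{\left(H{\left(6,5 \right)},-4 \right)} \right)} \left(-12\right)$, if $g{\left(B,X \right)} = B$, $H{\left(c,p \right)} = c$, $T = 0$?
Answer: $-404$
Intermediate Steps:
$t{\left(x,D \right)} = \frac{D}{6}$ ($t{\left(x,D \right)} = \frac{D}{6} + \frac{0}{D} = D \frac{1}{6} + 0 = \frac{D}{6} + 0 = \frac{D}{6}$)
$a{\left(U \right)} = \frac{101}{3}$ ($a{\left(U \right)} = \frac{1}{6} \cdot 202 = \frac{101}{3}$)
$a{\left(t{\left(H{\left(6,5 \right)},-4 \right)} \right)} \left(-12\right) = \frac{101}{3} \left(-12\right) = -404$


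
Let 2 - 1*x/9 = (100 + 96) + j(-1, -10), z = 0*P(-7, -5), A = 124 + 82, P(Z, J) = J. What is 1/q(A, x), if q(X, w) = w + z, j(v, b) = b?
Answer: -1/1656 ≈ -0.00060386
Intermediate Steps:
A = 206
z = 0 (z = 0*(-5) = 0)
x = -1656 (x = 18 - 9*((100 + 96) - 10) = 18 - 9*(196 - 10) = 18 - 9*186 = 18 - 1674 = -1656)
q(X, w) = w (q(X, w) = w + 0 = w)
1/q(A, x) = 1/(-1656) = -1/1656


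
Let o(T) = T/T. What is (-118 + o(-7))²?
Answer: 13689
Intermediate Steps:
o(T) = 1
(-118 + o(-7))² = (-118 + 1)² = (-117)² = 13689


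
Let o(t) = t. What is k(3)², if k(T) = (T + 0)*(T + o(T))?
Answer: 324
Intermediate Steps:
k(T) = 2*T² (k(T) = (T + 0)*(T + T) = T*(2*T) = 2*T²)
k(3)² = (2*3²)² = (2*9)² = 18² = 324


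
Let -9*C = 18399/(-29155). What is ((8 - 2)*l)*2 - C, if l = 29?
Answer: 30431687/87465 ≈ 347.93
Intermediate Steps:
C = 6133/87465 (C = -6133/(3*(-29155)) = -6133*(-1)/(3*29155) = -⅑*(-18399/29155) = 6133/87465 ≈ 0.070120)
((8 - 2)*l)*2 - C = ((8 - 2)*29)*2 - 1*6133/87465 = (6*29)*2 - 6133/87465 = 174*2 - 6133/87465 = 348 - 6133/87465 = 30431687/87465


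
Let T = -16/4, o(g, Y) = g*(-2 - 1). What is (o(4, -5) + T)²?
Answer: 256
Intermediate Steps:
o(g, Y) = -3*g (o(g, Y) = g*(-3) = -3*g)
T = -4 (T = -16*¼ = -4)
(o(4, -5) + T)² = (-3*4 - 4)² = (-12 - 4)² = (-16)² = 256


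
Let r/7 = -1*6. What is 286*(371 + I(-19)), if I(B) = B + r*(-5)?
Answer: 160732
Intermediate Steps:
r = -42 (r = 7*(-1*6) = 7*(-6) = -42)
I(B) = 210 + B (I(B) = B - 42*(-5) = B + 210 = 210 + B)
286*(371 + I(-19)) = 286*(371 + (210 - 19)) = 286*(371 + 191) = 286*562 = 160732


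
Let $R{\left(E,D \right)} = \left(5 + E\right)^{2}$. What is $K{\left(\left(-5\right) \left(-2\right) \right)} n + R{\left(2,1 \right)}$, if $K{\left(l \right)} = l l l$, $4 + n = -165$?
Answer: $-168951$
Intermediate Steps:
$n = -169$ ($n = -4 - 165 = -169$)
$K{\left(l \right)} = l^{3}$ ($K{\left(l \right)} = l^{2} l = l^{3}$)
$K{\left(\left(-5\right) \left(-2\right) \right)} n + R{\left(2,1 \right)} = \left(\left(-5\right) \left(-2\right)\right)^{3} \left(-169\right) + \left(5 + 2\right)^{2} = 10^{3} \left(-169\right) + 7^{2} = 1000 \left(-169\right) + 49 = -169000 + 49 = -168951$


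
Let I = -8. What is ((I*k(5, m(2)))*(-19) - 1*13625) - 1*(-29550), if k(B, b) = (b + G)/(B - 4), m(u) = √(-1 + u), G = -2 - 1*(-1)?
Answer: 15925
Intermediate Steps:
G = -1 (G = -2 + 1 = -1)
k(B, b) = (-1 + b)/(-4 + B) (k(B, b) = (b - 1)/(B - 4) = (-1 + b)/(-4 + B))
((I*k(5, m(2)))*(-19) - 1*13625) - 1*(-29550) = (-8*(-1 + √(-1 + 2))/(-4 + 5)*(-19) - 1*13625) - 1*(-29550) = (-8*(-1 + √1)/1*(-19) - 13625) + 29550 = (-8*(-1 + 1)*(-19) - 13625) + 29550 = (-8*0*(-19) - 13625) + 29550 = (0*(-19) - 13625) + 29550 = (0 - 13625) + 29550 = -13625 + 29550 = 15925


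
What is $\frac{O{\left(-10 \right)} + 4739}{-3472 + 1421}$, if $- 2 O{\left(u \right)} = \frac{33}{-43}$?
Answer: $- \frac{407587}{176386} \approx -2.3108$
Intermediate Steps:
$O{\left(u \right)} = \frac{33}{86}$ ($O{\left(u \right)} = - \frac{33 \frac{1}{-43}}{2} = - \frac{33 \left(- \frac{1}{43}\right)}{2} = \left(- \frac{1}{2}\right) \left(- \frac{33}{43}\right) = \frac{33}{86}$)
$\frac{O{\left(-10 \right)} + 4739}{-3472 + 1421} = \frac{\frac{33}{86} + 4739}{-3472 + 1421} = \frac{407587}{86 \left(-2051\right)} = \frac{407587}{86} \left(- \frac{1}{2051}\right) = - \frac{407587}{176386}$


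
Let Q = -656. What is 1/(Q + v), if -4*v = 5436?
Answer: -1/2015 ≈ -0.00049628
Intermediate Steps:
v = -1359 (v = -1/4*5436 = -1359)
1/(Q + v) = 1/(-656 - 1359) = 1/(-2015) = -1/2015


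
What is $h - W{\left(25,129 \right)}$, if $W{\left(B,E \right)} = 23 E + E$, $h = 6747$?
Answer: $3651$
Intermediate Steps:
$W{\left(B,E \right)} = 24 E$
$h - W{\left(25,129 \right)} = 6747 - 24 \cdot 129 = 6747 - 3096 = 3651$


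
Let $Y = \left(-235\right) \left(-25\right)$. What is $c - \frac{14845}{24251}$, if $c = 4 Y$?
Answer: $\frac{569883655}{24251} \approx 23499.0$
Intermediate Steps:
$Y = 5875$
$c = 23500$ ($c = 4 \cdot 5875 = 23500$)
$c - \frac{14845}{24251} = 23500 - \frac{14845}{24251} = \frac{569883655}{24251}$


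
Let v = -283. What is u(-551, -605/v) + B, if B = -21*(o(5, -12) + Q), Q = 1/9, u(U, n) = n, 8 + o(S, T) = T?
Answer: 356414/849 ≈ 419.80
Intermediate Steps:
o(S, T) = -8 + T
Q = 1/9 ≈ 0.11111
B = 1253/3 (B = -21*((-8 - 12) + 1/9) = -21*(-20 + 1/9) = -21*(-179/9) = 1253/3 ≈ 417.67)
u(-551, -605/v) + B = -605/(-283) + 1253/3 = -605*(-1/283) + 1253/3 = 605/283 + 1253/3 = 356414/849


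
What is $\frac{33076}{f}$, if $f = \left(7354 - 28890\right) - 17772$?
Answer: $- \frac{8269}{9827} \approx -0.84146$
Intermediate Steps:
$f = -39308$ ($f = -21536 - 17772 = -39308$)
$\frac{33076}{f} = \frac{33076}{-39308} = 33076 \left(- \frac{1}{39308}\right) = - \frac{8269}{9827}$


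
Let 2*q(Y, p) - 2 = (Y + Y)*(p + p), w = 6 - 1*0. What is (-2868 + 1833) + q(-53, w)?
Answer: -1670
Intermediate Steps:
w = 6 (w = 6 + 0 = 6)
q(Y, p) = 1 + 2*Y*p (q(Y, p) = 1 + ((Y + Y)*(p + p))/2 = 1 + ((2*Y)*(2*p))/2 = 1 + (4*Y*p)/2 = 1 + 2*Y*p)
(-2868 + 1833) + q(-53, w) = (-2868 + 1833) + (1 + 2*(-53)*6) = -1035 + (1 - 636) = -1035 - 635 = -1670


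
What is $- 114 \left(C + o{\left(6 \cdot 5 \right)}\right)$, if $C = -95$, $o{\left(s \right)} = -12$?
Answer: $12198$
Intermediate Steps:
$- 114 \left(C + o{\left(6 \cdot 5 \right)}\right) = - 114 \left(-95 - 12\right) = \left(-114\right) \left(-107\right) = 12198$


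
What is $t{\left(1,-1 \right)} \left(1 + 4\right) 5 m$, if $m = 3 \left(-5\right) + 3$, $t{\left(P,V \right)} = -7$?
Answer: $2100$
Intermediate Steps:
$m = -12$ ($m = -15 + 3 = -12$)
$t{\left(1,-1 \right)} \left(1 + 4\right) 5 m = - 7 \left(1 + 4\right) 5 \left(-12\right) = - 7 \cdot 5 \cdot 5 \left(-12\right) = \left(-7\right) 25 \left(-12\right) = \left(-175\right) \left(-12\right) = 2100$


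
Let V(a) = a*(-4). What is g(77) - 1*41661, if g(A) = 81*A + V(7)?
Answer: -35452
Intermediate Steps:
V(a) = -4*a
g(A) = -28 + 81*A (g(A) = 81*A - 4*7 = 81*A - 28 = -28 + 81*A)
g(77) - 1*41661 = (-28 + 81*77) - 1*41661 = (-28 + 6237) - 41661 = 6209 - 41661 = -35452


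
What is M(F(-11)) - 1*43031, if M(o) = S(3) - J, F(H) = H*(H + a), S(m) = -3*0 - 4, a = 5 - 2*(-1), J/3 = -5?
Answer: -43020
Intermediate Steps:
J = -15 (J = 3*(-5) = -15)
a = 7 (a = 5 + 2 = 7)
S(m) = -4 (S(m) = 0 - 4 = -4)
F(H) = H*(7 + H) (F(H) = H*(H + 7) = H*(7 + H))
M(o) = 11 (M(o) = -4 - 1*(-15) = -4 + 15 = 11)
M(F(-11)) - 1*43031 = 11 - 1*43031 = 11 - 43031 = -43020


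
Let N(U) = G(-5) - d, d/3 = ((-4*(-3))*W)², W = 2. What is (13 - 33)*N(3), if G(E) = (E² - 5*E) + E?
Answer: 33660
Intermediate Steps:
d = 1728 (d = 3*(-4*(-3)*2)² = 3*(12*2)² = 3*24² = 3*576 = 1728)
G(E) = E² - 4*E
N(U) = -1683 (N(U) = -5*(-4 - 5) - 1*1728 = -5*(-9) - 1728 = 45 - 1728 = -1683)
(13 - 33)*N(3) = (13 - 33)*(-1683) = -20*(-1683) = 33660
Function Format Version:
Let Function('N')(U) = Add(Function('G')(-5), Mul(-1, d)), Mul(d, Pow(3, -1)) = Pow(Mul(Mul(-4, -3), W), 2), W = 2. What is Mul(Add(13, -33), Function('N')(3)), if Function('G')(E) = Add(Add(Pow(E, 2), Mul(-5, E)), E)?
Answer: 33660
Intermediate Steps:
d = 1728 (d = Mul(3, Pow(Mul(Mul(-4, -3), 2), 2)) = Mul(3, Pow(Mul(12, 2), 2)) = Mul(3, Pow(24, 2)) = Mul(3, 576) = 1728)
Function('G')(E) = Add(Pow(E, 2), Mul(-4, E))
Function('N')(U) = -1683 (Function('N')(U) = Add(Mul(-5, Add(-4, -5)), Mul(-1, 1728)) = Add(Mul(-5, -9), -1728) = Add(45, -1728) = -1683)
Mul(Add(13, -33), Function('N')(3)) = Mul(Add(13, -33), -1683) = Mul(-20, -1683) = 33660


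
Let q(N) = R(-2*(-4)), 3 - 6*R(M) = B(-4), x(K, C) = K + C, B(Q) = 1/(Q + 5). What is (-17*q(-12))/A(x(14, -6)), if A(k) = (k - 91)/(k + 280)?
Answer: 1632/83 ≈ 19.663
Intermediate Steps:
B(Q) = 1/(5 + Q)
x(K, C) = C + K
R(M) = ⅓ (R(M) = ½ - 1/(6*(5 - 4)) = ½ - ⅙/1 = ½ - ⅙*1 = ½ - ⅙ = ⅓)
A(k) = (-91 + k)/(280 + k)
q(N) = ⅓
(-17*q(-12))/A(x(14, -6)) = (-17*⅓)/(((-91 + (-6 + 14))/(280 + (-6 + 14)))) = -17*(280 + 8)/(-91 + 8)/3 = -17/(3*(-83/288)) = -17/3*(-288/83) = 1632/83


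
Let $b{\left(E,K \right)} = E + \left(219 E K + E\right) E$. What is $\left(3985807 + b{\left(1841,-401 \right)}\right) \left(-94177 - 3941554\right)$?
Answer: $1201178392868824510$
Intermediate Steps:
$b{\left(E,K \right)} = E + E \left(E + 219 E K\right)$ ($b{\left(E,K \right)} = E + \left(219 E K + E\right) E = E + \left(E + 219 E K\right) E = E + E \left(E + 219 E K\right)$)
$\left(3985807 + b{\left(1841,-401 \right)}\right) \left(-94177 - 3941554\right) = \left(3985807 + 1841 \left(1 + 1841 + 219 \cdot 1841 \left(-401\right)\right)\right) \left(-94177 - 3941554\right) = \left(3985807 + 1841 \left(1 + 1841 - 161674779\right)\right) \left(-4035731\right) = \left(3985807 + 1841 \left(-161672937\right)\right) \left(-4035731\right) = \left(3985807 - 297639877017\right) \left(-4035731\right) = \left(-297635891210\right) \left(-4035731\right) = 1201178392868824510$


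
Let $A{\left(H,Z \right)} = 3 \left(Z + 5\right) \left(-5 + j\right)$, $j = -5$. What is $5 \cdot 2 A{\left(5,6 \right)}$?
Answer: $-3300$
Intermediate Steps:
$A{\left(H,Z \right)} = -150 - 30 Z$ ($A{\left(H,Z \right)} = 3 \left(Z + 5\right) \left(-5 - 5\right) = 3 \left(5 + Z\right) \left(-10\right) = \left(15 + 3 Z\right) \left(-10\right) = -150 - 30 Z$)
$5 \cdot 2 A{\left(5,6 \right)} = 5 \cdot 2 \left(-150 - 180\right) = 10 \left(-150 - 180\right) = 10 \left(-330\right) = -3300$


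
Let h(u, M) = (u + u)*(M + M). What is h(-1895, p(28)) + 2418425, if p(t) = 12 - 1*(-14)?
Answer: 2221345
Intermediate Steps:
p(t) = 26 (p(t) = 12 + 14 = 26)
h(u, M) = 4*M*u (h(u, M) = (2*u)*(2*M) = 4*M*u)
h(-1895, p(28)) + 2418425 = 4*26*(-1895) + 2418425 = -197080 + 2418425 = 2221345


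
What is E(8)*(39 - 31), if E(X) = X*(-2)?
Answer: -128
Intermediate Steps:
E(X) = -2*X
E(8)*(39 - 31) = (-2*8)*(39 - 31) = -16*8 = -128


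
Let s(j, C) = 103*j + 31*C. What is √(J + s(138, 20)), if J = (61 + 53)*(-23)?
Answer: 2*√3053 ≈ 110.51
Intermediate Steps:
s(j, C) = 31*C + 103*j
J = -2622 (J = 114*(-23) = -2622)
√(J + s(138, 20)) = √(-2622 + (31*20 + 103*138)) = √(-2622 + (620 + 14214)) = √(-2622 + 14834) = √12212 = 2*√3053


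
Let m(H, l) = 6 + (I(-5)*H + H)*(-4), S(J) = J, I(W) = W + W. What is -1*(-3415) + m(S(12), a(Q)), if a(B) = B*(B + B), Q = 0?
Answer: 3853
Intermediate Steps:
I(W) = 2*W
a(B) = 2*B**2 (a(B) = B*(2*B) = 2*B**2)
m(H, l) = 6 + 36*H (m(H, l) = 6 + ((2*(-5))*H + H)*(-4) = 6 + (-10*H + H)*(-4) = 6 - 9*H*(-4) = 6 + 36*H)
-1*(-3415) + m(S(12), a(Q)) = -1*(-3415) + (6 + 36*12) = 3415 + (6 + 432) = 3415 + 438 = 3853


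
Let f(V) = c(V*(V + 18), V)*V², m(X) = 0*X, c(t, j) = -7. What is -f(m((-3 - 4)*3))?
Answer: 0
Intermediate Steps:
m(X) = 0
f(V) = -7*V²
-f(m((-3 - 4)*3)) = -(-7)*0² = -(-7)*0 = -1*0 = 0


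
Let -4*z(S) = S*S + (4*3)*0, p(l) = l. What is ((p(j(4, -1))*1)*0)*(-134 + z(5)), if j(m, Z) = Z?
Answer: 0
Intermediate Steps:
z(S) = -S²/4 (z(S) = -(S*S + (4*3)*0)/4 = -(S² + 12*0)/4 = -(S² + 0)/4 = -S²/4)
((p(j(4, -1))*1)*0)*(-134 + z(5)) = (-1*1*0)*(-134 - ¼*5²) = (-1*0)*(-134 - ¼*25) = 0*(-134 - 25/4) = 0*(-561/4) = 0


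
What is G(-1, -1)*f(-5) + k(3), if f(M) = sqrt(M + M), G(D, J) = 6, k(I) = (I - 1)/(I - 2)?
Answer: 2 + 6*I*sqrt(10) ≈ 2.0 + 18.974*I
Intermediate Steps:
k(I) = (-1 + I)/(-2 + I)
f(M) = sqrt(2)*sqrt(M) (f(M) = sqrt(2*M) = sqrt(2)*sqrt(M))
G(-1, -1)*f(-5) + k(3) = 6*(sqrt(2)*sqrt(-5)) + (-1 + 3)/(-2 + 3) = 6*(sqrt(2)*(I*sqrt(5))) + 2/1 = 6*(I*sqrt(10)) + 1*2 = 6*I*sqrt(10) + 2 = 2 + 6*I*sqrt(10)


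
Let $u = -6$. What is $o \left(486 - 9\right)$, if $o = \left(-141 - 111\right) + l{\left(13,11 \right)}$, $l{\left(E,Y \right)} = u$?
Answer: $-123066$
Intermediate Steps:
$l{\left(E,Y \right)} = -6$
$o = -258$ ($o = \left(-141 - 111\right) - 6 = -252 - 6 = -258$)
$o \left(486 - 9\right) = - 258 \left(486 - 9\right) = \left(-258\right) 477 = -123066$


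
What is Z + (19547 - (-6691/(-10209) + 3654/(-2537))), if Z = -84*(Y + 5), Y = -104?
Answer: 721678520698/25900233 ≈ 27864.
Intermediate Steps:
Z = 8316 (Z = -84*(-104 + 5) = -84*(-99) = 8316)
Z + (19547 - (-6691/(-10209) + 3654/(-2537))) = 8316 + (19547 - (-6691/(-10209) + 3654/(-2537))) = 8316 + (19547 - (-6691*(-1/10209) + 3654*(-1/2537))) = 8316 + (19547 - (6691/10209 - 3654/2537)) = 8316 + (19547 - 1*(-20328619/25900233)) = 8316 + (19547 + 20328619/25900233) = 8316 + 506292183070/25900233 = 721678520698/25900233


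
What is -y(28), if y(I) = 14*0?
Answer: 0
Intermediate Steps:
y(I) = 0
-y(28) = -1*0 = 0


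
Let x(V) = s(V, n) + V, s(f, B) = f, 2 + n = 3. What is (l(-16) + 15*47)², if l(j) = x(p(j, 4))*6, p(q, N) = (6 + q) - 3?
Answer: 301401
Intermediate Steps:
n = 1 (n = -2 + 3 = 1)
p(q, N) = 3 + q
x(V) = 2*V (x(V) = V + V = 2*V)
l(j) = 36 + 12*j (l(j) = (2*(3 + j))*6 = (6 + 2*j)*6 = 36 + 12*j)
(l(-16) + 15*47)² = ((36 + 12*(-16)) + 15*47)² = ((36 - 192) + 705)² = (-156 + 705)² = 549² = 301401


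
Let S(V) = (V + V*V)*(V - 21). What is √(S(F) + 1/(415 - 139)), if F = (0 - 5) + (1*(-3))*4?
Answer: I*√196838715/138 ≈ 101.67*I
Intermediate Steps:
F = -17 (F = -5 - 3*4 = -5 - 12 = -17)
S(V) = (-21 + V)*(V + V²) (S(V) = (V + V²)*(-21 + V) = (-21 + V)*(V + V²))
√(S(F) + 1/(415 - 139)) = √(-17*(-21 + (-17)² - 20*(-17)) + 1/(415 - 139)) = √(-17*(-21 + 289 + 340) + 1/276) = √(-17*608 + 1/276) = √(-10336 + 1/276) = √(-2852735/276) = I*√196838715/138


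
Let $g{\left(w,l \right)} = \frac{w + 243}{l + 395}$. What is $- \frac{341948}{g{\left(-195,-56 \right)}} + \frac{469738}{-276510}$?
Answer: $- \frac{1335548525381}{553020} \approx -2.415 \cdot 10^{6}$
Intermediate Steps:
$g{\left(w,l \right)} = \frac{243 + w}{395 + l}$
$- \frac{341948}{g{\left(-195,-56 \right)}} + \frac{469738}{-276510} = - \frac{341948}{\frac{1}{395 - 56} \left(243 - 195\right)} + \frac{469738}{-276510} = - \frac{341948}{\frac{1}{339} \cdot 48} + 469738 \left(- \frac{1}{276510}\right) = - \frac{341948}{\frac{1}{339} \cdot 48} - \frac{234869}{138255} = - \frac{341948}{\frac{16}{113}} - \frac{234869}{138255} = \left(-341948\right) \frac{113}{16} - \frac{234869}{138255} = - \frac{9660031}{4} - \frac{234869}{138255} = - \frac{1335548525381}{553020}$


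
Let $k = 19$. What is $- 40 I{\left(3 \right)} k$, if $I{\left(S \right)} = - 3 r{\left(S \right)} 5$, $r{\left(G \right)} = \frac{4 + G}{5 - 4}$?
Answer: $79800$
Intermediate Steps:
$r{\left(G \right)} = 4 + G$ ($r{\left(G \right)} = \frac{4 + G}{1} = \left(4 + G\right) 1 = 4 + G$)
$I{\left(S \right)} = -60 - 15 S$ ($I{\left(S \right)} = - 3 \left(4 + S\right) 5 = \left(-12 - 3 S\right) 5 = -60 - 15 S$)
$- 40 I{\left(3 \right)} k = - 40 \left(-60 - 45\right) 19 = \left(-40\right) \left(-105\right) 19 = 4200 \cdot 19 = 79800$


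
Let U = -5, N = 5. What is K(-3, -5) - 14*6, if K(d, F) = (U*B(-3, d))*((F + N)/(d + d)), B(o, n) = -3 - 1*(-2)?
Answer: -84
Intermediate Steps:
B(o, n) = -1 (B(o, n) = -3 + 2 = -1)
K(d, F) = 5*(5 + F)/(2*d) (K(d, F) = (-5*(-1))*((F + 5)/(d + d)) = 5*((5 + F)/((2*d))) = 5*((5 + F)*(1/(2*d))) = 5*((5 + F)/(2*d)) = 5*(5 + F)/(2*d))
K(-3, -5) - 14*6 = (5/2)*(5 - 5)/(-3) - 14*6 = (5/2)*(-⅓)*0 - 84 = 0 - 84 = -84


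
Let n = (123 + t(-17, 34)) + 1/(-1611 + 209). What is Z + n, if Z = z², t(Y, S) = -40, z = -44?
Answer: 2830637/1402 ≈ 2019.0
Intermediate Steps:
Z = 1936 (Z = (-44)² = 1936)
n = 116365/1402 (n = (123 - 40) + 1/(-1611 + 209) = 83 + 1/(-1402) = 83 - 1/1402 = 116365/1402 ≈ 82.999)
Z + n = 1936 + 116365/1402 = 2830637/1402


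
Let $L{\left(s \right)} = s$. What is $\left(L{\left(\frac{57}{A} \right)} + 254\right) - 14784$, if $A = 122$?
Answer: $- \frac{1772603}{122} \approx -14530.0$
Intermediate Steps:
$\left(L{\left(\frac{57}{A} \right)} + 254\right) - 14784 = \left(\frac{57}{122} + 254\right) - 14784 = \frac{31045}{122} - 14784 = - \frac{1772603}{122}$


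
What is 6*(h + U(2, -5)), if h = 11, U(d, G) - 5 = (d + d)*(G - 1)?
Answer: -48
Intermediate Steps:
U(d, G) = 5 + 2*d*(-1 + G) (U(d, G) = 5 + (d + d)*(G - 1) = 5 + (2*d)*(-1 + G) = 5 + 2*d*(-1 + G))
6*(h + U(2, -5)) = 6*(11 + (5 - 2*2 + 2*(-5)*2)) = 6*(11 + (5 - 4 - 20)) = 6*(11 - 19) = 6*(-8) = -48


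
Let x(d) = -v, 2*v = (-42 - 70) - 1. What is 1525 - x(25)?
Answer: 2937/2 ≈ 1468.5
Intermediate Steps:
v = -113/2 (v = ((-42 - 70) - 1)/2 = (-112 - 1)/2 = (½)*(-113) = -113/2 ≈ -56.500)
x(d) = 113/2 (x(d) = -1*(-113/2) = 113/2)
1525 - x(25) = 1525 - 1*113/2 = 1525 - 113/2 = 2937/2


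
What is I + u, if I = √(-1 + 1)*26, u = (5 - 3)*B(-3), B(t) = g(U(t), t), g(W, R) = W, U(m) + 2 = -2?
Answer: -8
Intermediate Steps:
U(m) = -4 (U(m) = -2 - 2 = -4)
B(t) = -4
u = -8 (u = (5 - 3)*(-4) = 2*(-4) = -8)
I = 0 (I = √0*26 = 0*26 = 0)
I + u = 0 - 8 = -8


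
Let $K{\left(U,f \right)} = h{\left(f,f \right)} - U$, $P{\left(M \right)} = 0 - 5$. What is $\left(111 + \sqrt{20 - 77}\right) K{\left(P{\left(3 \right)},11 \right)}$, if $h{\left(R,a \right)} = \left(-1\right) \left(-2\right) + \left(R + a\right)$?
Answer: $3219 + 29 i \sqrt{57} \approx 3219.0 + 218.95 i$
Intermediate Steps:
$h{\left(R,a \right)} = 2 + R + a$ ($h{\left(R,a \right)} = 2 + \left(R + a\right) = 2 + R + a$)
$P{\left(M \right)} = -5$ ($P{\left(M \right)} = 0 - 5 = -5$)
$K{\left(U,f \right)} = 2 - U + 2 f$ ($K{\left(U,f \right)} = \left(2 + f + f\right) - U = \left(2 + 2 f\right) - U = 2 - U + 2 f$)
$\left(111 + \sqrt{20 - 77}\right) K{\left(P{\left(3 \right)},11 \right)} = \left(111 + \sqrt{20 - 77}\right) \left(2 - -5 + 2 \cdot 11\right) = \left(111 + \sqrt{-57}\right) \left(2 + 5 + 22\right) = \left(111 + i \sqrt{57}\right) 29 = 3219 + 29 i \sqrt{57}$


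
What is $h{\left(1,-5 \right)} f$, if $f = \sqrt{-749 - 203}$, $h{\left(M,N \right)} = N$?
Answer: $- 10 i \sqrt{238} \approx - 154.27 i$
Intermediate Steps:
$f = 2 i \sqrt{238}$ ($f = \sqrt{-749 - 203} = \sqrt{-952} = 2 i \sqrt{238} \approx 30.854 i$)
$h{\left(1,-5 \right)} f = - 5 \cdot 2 i \sqrt{238} = - 10 i \sqrt{238}$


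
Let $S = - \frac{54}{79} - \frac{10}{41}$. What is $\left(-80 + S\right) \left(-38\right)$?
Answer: $\frac{9960712}{3239} \approx 3075.2$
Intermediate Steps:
$S = - \frac{3004}{3239}$ ($S = \left(-54\right) \frac{1}{79} - \frac{10}{41} = - \frac{54}{79} - \frac{10}{41} = - \frac{3004}{3239} \approx -0.92745$)
$\left(-80 + S\right) \left(-38\right) = \left(-80 - \frac{3004}{3239}\right) \left(-38\right) = \left(- \frac{262124}{3239}\right) \left(-38\right) = \frac{9960712}{3239}$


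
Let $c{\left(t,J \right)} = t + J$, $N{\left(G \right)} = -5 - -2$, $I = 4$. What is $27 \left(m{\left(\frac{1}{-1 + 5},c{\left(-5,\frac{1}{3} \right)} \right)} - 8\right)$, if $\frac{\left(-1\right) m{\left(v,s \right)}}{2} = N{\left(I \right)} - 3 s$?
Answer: $-810$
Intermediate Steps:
$N{\left(G \right)} = -3$ ($N{\left(G \right)} = -5 + 2 = -3$)
$c{\left(t,J \right)} = J + t$
$m{\left(v,s \right)} = 6 + 6 s$ ($m{\left(v,s \right)} = - 2 \left(-3 - 3 s\right) = 6 + 6 s$)
$27 \left(m{\left(\frac{1}{-1 + 5},c{\left(-5,\frac{1}{3} \right)} \right)} - 8\right) = 27 \left(\left(6 + 6 \left(\frac{1}{3} - 5\right)\right) - 8\right) = 27 \left(\left(6 + 6 \left(- \frac{14}{3}\right)\right) - 8\right) = 27 \left(\left(6 - 28\right) - 8\right) = 27 \left(-22 - 8\right) = 27 \left(-30\right) = -810$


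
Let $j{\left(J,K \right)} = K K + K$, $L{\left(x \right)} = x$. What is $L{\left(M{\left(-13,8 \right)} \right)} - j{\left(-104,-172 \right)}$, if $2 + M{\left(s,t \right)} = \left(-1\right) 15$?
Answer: $-29429$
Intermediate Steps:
$M{\left(s,t \right)} = -17$ ($M{\left(s,t \right)} = -2 - 15 = -17$)
$j{\left(J,K \right)} = K + K^{2}$ ($j{\left(J,K \right)} = K^{2} + K = K + K^{2}$)
$L{\left(M{\left(-13,8 \right)} \right)} - j{\left(-104,-172 \right)} = -17 - - 172 \left(1 - 172\right) = -17 - \left(-172\right) \left(-171\right) = -17 - 29412 = -29429$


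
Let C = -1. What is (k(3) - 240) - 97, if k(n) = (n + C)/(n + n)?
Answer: -1010/3 ≈ -336.67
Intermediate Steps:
k(n) = (-1 + n)/(2*n) (k(n) = (n - 1)/(n + n) = (-1 + n)/((2*n)) = (-1 + n)*(1/(2*n)) = (-1 + n)/(2*n))
(k(3) - 240) - 97 = ((½)*(-1 + 3)/3 - 240) - 97 = ((½)*(⅓)*2 - 240) - 97 = (⅓ - 240) - 97 = -719/3 - 97 = -1010/3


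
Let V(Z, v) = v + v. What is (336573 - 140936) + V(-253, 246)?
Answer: 196129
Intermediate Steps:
V(Z, v) = 2*v
(336573 - 140936) + V(-253, 246) = (336573 - 140936) + 2*246 = 195637 + 492 = 196129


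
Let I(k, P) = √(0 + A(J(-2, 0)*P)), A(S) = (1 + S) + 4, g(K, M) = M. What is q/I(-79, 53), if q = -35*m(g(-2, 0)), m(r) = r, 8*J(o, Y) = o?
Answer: 0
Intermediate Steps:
J(o, Y) = o/8
A(S) = 5 + S
q = 0 (q = -35*0 = 0)
I(k, P) = √(5 - P/4) (I(k, P) = √(0 + (5 + ((⅛)*(-2))*P)) = √(0 + (5 - P/4)) = √(5 - P/4))
q/I(-79, 53) = 0/((√(20 - 1*53)/2)) = 0/((√(20 - 53)/2)) = 0/((√(-33)/2)) = 0/(((I*√33)/2)) = 0/((I*√33/2)) = 0*(-2*I*√33/33) = 0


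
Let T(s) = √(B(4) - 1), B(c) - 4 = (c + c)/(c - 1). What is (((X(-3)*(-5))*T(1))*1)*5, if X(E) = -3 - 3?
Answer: 50*√51 ≈ 357.07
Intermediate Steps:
B(c) = 4 + 2*c/(-1 + c) (B(c) = 4 + (c + c)/(c - 1) = 4 + (2*c)/(-1 + c) = 4 + 2*c/(-1 + c))
T(s) = √51/3 (T(s) = √(2*(-2 + 3*4)/(-1 + 4) - 1) = √(2*(-2 + 12)/3 - 1) = √(2*(⅓)*10 - 1) = √(20/3 - 1) = √(17/3) = √51/3)
X(E) = -6
(((X(-3)*(-5))*T(1))*1)*5 = (((-6*(-5))*(√51/3))*1)*5 = ((30*(√51/3))*1)*5 = ((10*√51)*1)*5 = (10*√51)*5 = 50*√51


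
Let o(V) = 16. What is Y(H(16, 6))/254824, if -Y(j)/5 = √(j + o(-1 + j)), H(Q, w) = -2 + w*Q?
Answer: -5*√110/254824 ≈ -0.00020579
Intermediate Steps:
H(Q, w) = -2 + Q*w
Y(j) = -5*√(16 + j) (Y(j) = -5*√(j + 16) = -5*√(16 + j))
Y(H(16, 6))/254824 = -5*√(16 + (-2 + 16*6))/254824 = -5*√(16 + (-2 + 96))*(1/254824) = -5*√(16 + 94)*(1/254824) = -5*√110*(1/254824) = -5*√110/254824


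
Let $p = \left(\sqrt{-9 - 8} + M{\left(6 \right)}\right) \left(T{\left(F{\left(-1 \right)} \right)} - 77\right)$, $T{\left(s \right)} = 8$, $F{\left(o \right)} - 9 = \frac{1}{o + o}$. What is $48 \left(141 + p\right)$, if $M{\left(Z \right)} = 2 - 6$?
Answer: $20016 - 3312 i \sqrt{17} \approx 20016.0 - 13656.0 i$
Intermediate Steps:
$M{\left(Z \right)} = -4$ ($M{\left(Z \right)} = 2 - 6 = -4$)
$F{\left(o \right)} = 9 + \frac{1}{2 o}$ ($F{\left(o \right)} = 9 + \frac{1}{o + o} = 9 + \frac{1}{2 o}$)
$p = 276 - 69 i \sqrt{17}$ ($p = \left(\sqrt{-9 - 8} - 4\right) \left(8 - 77\right) = \left(\sqrt{-17} - 4\right) \left(-69\right) = \left(i \sqrt{17} - 4\right) \left(-69\right) = \left(-4 + i \sqrt{17}\right) \left(-69\right) = 276 - 69 i \sqrt{17} \approx 276.0 - 284.49 i$)
$48 \left(141 + p\right) = 48 \left(141 + \left(276 - 69 i \sqrt{17}\right)\right) = 48 \left(417 - 69 i \sqrt{17}\right) = 20016 - 3312 i \sqrt{17}$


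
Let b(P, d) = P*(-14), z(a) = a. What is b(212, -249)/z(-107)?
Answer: 2968/107 ≈ 27.738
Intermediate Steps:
b(P, d) = -14*P
b(212, -249)/z(-107) = -14*212/(-107) = -2968*(-1/107) = 2968/107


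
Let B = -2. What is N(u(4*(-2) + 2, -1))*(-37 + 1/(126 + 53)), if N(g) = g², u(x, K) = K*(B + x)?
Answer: -423808/179 ≈ -2367.6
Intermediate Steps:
u(x, K) = K*(-2 + x)
N(u(4*(-2) + 2, -1))*(-37 + 1/(126 + 53)) = (-(-2 + (4*(-2) + 2)))²*(-37 + 1/(126 + 53)) = (-(-2 + (-8 + 2)))²*(-37 + 1/179) = (-(-2 - 6))²*(-37 + 1/179) = (-1*(-8))²*(-6622/179) = 8²*(-6622/179) = 64*(-6622/179) = -423808/179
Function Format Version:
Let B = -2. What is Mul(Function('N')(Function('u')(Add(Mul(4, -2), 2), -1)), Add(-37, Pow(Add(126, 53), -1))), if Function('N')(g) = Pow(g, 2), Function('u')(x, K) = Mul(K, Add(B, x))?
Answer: Rational(-423808, 179) ≈ -2367.6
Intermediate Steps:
Function('u')(x, K) = Mul(K, Add(-2, x))
Mul(Function('N')(Function('u')(Add(Mul(4, -2), 2), -1)), Add(-37, Pow(Add(126, 53), -1))) = Mul(Pow(Mul(-1, Add(-2, Add(Mul(4, -2), 2))), 2), Add(-37, Pow(Add(126, 53), -1))) = Mul(Pow(Mul(-1, Add(-2, Add(-8, 2))), 2), Add(-37, Pow(179, -1))) = Mul(Pow(Mul(-1, Add(-2, -6)), 2), Add(-37, Rational(1, 179))) = Mul(Pow(Mul(-1, -8), 2), Rational(-6622, 179)) = Mul(Pow(8, 2), Rational(-6622, 179)) = Mul(64, Rational(-6622, 179)) = Rational(-423808, 179)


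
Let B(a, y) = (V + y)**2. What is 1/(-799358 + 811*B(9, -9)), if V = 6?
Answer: -1/792059 ≈ -1.2625e-6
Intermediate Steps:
B(a, y) = (6 + y)**2
1/(-799358 + 811*B(9, -9)) = 1/(-799358 + 811*(6 - 9)**2) = 1/(-799358 + 811*(-3)**2) = 1/(-799358 + 811*9) = 1/(-799358 + 7299) = 1/(-792059) = -1/792059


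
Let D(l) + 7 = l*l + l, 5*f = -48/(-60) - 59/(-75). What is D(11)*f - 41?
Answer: -4/3 ≈ -1.3333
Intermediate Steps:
f = 119/375 (f = (-48/(-60) - 59/(-75))/5 = (-48*(-1/60) - 59*(-1/75))/5 = (⅘ + 59/75)/5 = (⅕)*(119/75) = 119/375 ≈ 0.31733)
D(l) = -7 + l + l² (D(l) = -7 + (l*l + l) = -7 + (l² + l) = -7 + (l + l²) = -7 + l + l²)
D(11)*f - 41 = (-7 + 11 + 11²)*(119/375) - 41 = (-7 + 11 + 121)*(119/375) - 41 = 125*(119/375) - 41 = 119/3 - 41 = -4/3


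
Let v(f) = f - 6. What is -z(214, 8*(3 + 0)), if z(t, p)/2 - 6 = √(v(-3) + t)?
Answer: -12 - 2*√205 ≈ -40.636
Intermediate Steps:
v(f) = -6 + f
z(t, p) = 12 + 2*√(-9 + t) (z(t, p) = 12 + 2*√((-6 - 3) + t) = 12 + 2*√(-9 + t))
-z(214, 8*(3 + 0)) = -(12 + 2*√(-9 + 214)) = -(12 + 2*√205) = -12 - 2*√205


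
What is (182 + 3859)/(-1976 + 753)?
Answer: -4041/1223 ≈ -3.3042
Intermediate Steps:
(182 + 3859)/(-1976 + 753) = 4041/(-1223) = 4041*(-1/1223) = -4041/1223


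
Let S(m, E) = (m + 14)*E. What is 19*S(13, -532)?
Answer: -272916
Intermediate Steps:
S(m, E) = E*(14 + m) (S(m, E) = (14 + m)*E = E*(14 + m))
19*S(13, -532) = 19*(-532*(14 + 13)) = 19*(-532*27) = 19*(-14364) = -272916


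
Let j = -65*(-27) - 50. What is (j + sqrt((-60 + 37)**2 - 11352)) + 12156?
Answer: 13861 + I*sqrt(10823) ≈ 13861.0 + 104.03*I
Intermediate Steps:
j = 1705 (j = 1755 - 50 = 1705)
(j + sqrt((-60 + 37)**2 - 11352)) + 12156 = (1705 + sqrt((-60 + 37)**2 - 11352)) + 12156 = (1705 + sqrt((-23)**2 - 11352)) + 12156 = (1705 + sqrt(529 - 11352)) + 12156 = (1705 + sqrt(-10823)) + 12156 = (1705 + I*sqrt(10823)) + 12156 = 13861 + I*sqrt(10823)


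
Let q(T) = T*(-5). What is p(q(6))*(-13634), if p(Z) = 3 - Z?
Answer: -449922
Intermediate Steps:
q(T) = -5*T
p(q(6))*(-13634) = (3 - (-5)*6)*(-13634) = (3 - 1*(-30))*(-13634) = (3 + 30)*(-13634) = 33*(-13634) = -449922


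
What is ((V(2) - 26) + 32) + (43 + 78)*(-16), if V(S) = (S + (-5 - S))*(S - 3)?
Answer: -1925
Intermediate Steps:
V(S) = 15 - 5*S (V(S) = -5*(-3 + S) = 15 - 5*S)
((V(2) - 26) + 32) + (43 + 78)*(-16) = (((15 - 5*2) - 26) + 32) + (43 + 78)*(-16) = (((15 - 10) - 26) + 32) + 121*(-16) = ((5 - 26) + 32) - 1936 = (-21 + 32) - 1936 = 11 - 1936 = -1925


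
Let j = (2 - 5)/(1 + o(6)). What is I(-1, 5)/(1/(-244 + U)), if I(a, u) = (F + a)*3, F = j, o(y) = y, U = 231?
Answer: 390/7 ≈ 55.714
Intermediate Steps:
j = -3/7 (j = (2 - 5)/(1 + 6) = -3/7 ≈ -0.42857)
F = -3/7 ≈ -0.42857
I(a, u) = -9/7 + 3*a (I(a, u) = (-3/7 + a)*3 = -9/7 + 3*a)
I(-1, 5)/(1/(-244 + U)) = (-9/7 + 3*(-1))/(1/(-244 + 231)) = (-9/7 - 3)/(1/(-13)) = -30/7/(-1/13) = -13*(-30/7) = 390/7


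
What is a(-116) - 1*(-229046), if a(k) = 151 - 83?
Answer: 229114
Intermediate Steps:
a(k) = 68
a(-116) - 1*(-229046) = 68 - 1*(-229046) = 68 + 229046 = 229114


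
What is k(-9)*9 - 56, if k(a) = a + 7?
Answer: -74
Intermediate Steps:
k(a) = 7 + a
k(-9)*9 - 56 = (7 - 9)*9 - 56 = -2*9 - 56 = -18 - 56 = -74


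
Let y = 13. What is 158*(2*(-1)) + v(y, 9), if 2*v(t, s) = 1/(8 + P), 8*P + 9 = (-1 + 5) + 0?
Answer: -18640/59 ≈ -315.93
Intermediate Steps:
P = -5/8 (P = -9/8 + ((-1 + 5) + 0)/8 = -9/8 + (4 + 0)/8 = -9/8 + (⅛)*4 = -9/8 + ½ = -5/8 ≈ -0.62500)
v(t, s) = 4/59 (v(t, s) = 1/(2*(8 - 5/8)) = 1/(2*(59/8)) = (½)*(8/59) = 4/59)
158*(2*(-1)) + v(y, 9) = 158*(2*(-1)) + 4/59 = 158*(-2) + 4/59 = -316 + 4/59 = -18640/59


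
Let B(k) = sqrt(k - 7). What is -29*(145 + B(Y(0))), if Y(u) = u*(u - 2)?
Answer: -4205 - 29*I*sqrt(7) ≈ -4205.0 - 76.727*I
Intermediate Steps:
Y(u) = u*(-2 + u)
B(k) = sqrt(-7 + k)
-29*(145 + B(Y(0))) = -29*(145 + sqrt(-7 + 0*(-2 + 0))) = -29*(145 + sqrt(-7 + 0*(-2))) = -29*(145 + sqrt(-7 + 0)) = -29*(145 + sqrt(-7)) = -29*(145 + I*sqrt(7)) = -4205 - 29*I*sqrt(7)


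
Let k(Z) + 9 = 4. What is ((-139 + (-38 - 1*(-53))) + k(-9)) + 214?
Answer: 85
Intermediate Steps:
k(Z) = -5 (k(Z) = -9 + 4 = -5)
((-139 + (-38 - 1*(-53))) + k(-9)) + 214 = ((-139 + (-38 - 1*(-53))) - 5) + 214 = ((-139 + (-38 + 53)) - 5) + 214 = ((-139 + 15) - 5) + 214 = (-124 - 5) + 214 = -129 + 214 = 85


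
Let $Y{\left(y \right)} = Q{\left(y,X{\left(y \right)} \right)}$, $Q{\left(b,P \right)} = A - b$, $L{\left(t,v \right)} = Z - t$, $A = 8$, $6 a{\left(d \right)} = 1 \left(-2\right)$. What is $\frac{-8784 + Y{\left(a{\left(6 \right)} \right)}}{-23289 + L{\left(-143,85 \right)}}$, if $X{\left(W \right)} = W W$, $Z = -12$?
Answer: $\frac{26327}{69474} \approx 0.37895$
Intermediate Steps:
$a{\left(d \right)} = - \frac{1}{3}$ ($a{\left(d \right)} = \frac{1 \left(-2\right)}{6} = \frac{1}{6} \left(-2\right) = - \frac{1}{3}$)
$X{\left(W \right)} = W^{2}$
$L{\left(t,v \right)} = -12 - t$
$Q{\left(b,P \right)} = 8 - b$
$Y{\left(y \right)} = 8 - y$
$\frac{-8784 + Y{\left(a{\left(6 \right)} \right)}}{-23289 + L{\left(-143,85 \right)}} = \frac{-8784 + \left(8 - - \frac{1}{3}\right)}{-23289 - -131} = \frac{-8784 + \left(8 + \frac{1}{3}\right)}{-23289 + \left(-12 + 143\right)} = \frac{-8784 + \frac{25}{3}}{-23289 + 131} = - \frac{26327}{3 \left(-23158\right)} = \left(- \frac{26327}{3}\right) \left(- \frac{1}{23158}\right) = \frac{26327}{69474}$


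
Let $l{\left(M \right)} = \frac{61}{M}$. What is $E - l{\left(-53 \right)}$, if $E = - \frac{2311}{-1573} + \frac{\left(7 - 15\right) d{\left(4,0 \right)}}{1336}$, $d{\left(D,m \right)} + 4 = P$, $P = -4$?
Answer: $\frac{37145764}{13922623} \approx 2.668$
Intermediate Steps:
$d{\left(D,m \right)} = -8$ ($d{\left(D,m \right)} = -4 - 4 = -8$)
$E = \frac{398521}{262691}$ ($E = - \frac{2311}{-1573} + \frac{\left(7 - 15\right) \left(-8\right)}{1336} = \left(-2311\right) \left(- \frac{1}{1573}\right) + \left(7 - 15\right) \left(-8\right) \frac{1}{1336} = \frac{2311}{1573} + \left(-8\right) \left(-8\right) \frac{1}{1336} = \frac{2311}{1573} + 64 \cdot \frac{1}{1336} = \frac{2311}{1573} + \frac{8}{167} = \frac{398521}{262691} \approx 1.5171$)
$E - l{\left(-53 \right)} = \frac{398521}{262691} - \frac{61}{-53} = \frac{398521}{262691} - 61 \left(- \frac{1}{53}\right) = \frac{398521}{262691} - - \frac{61}{53} = \frac{398521}{262691} + \frac{61}{53} = \frac{37145764}{13922623}$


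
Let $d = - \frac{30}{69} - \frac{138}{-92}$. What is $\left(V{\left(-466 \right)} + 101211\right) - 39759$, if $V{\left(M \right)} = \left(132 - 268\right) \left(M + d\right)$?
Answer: $\frac{2867712}{23} \approx 1.2468 \cdot 10^{5}$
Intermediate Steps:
$d = \frac{49}{46}$ ($d = \left(-30\right) \frac{1}{69} - - \frac{3}{2} = - \frac{10}{23} + \frac{3}{2} = \frac{49}{46} \approx 1.0652$)
$V{\left(M \right)} = - \frac{3332}{23} - 136 M$ ($V{\left(M \right)} = \left(132 - 268\right) \left(M + \frac{49}{46}\right) = - 136 \left(\frac{49}{46} + M\right) = - \frac{3332}{23} - 136 M$)
$\left(V{\left(-466 \right)} + 101211\right) - 39759 = \left(\left(- \frac{3332}{23} - -63376\right) + 101211\right) - 39759 = \left(\left(- \frac{3332}{23} + 63376\right) + 101211\right) - 39759 = \left(\frac{1454316}{23} + 101211\right) - 39759 = \frac{3782169}{23} - 39759 = \frac{2867712}{23}$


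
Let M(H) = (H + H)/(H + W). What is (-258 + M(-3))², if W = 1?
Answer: 65025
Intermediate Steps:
M(H) = 2*H/(1 + H) (M(H) = (H + H)/(H + 1) = (2*H)/(1 + H) = 2*H/(1 + H))
(-258 + M(-3))² = (-258 + 2*(-3)/(1 - 3))² = (-258 + 2*(-3)/(-2))² = (-258 + 2*(-3)*(-½))² = (-258 + 3)² = (-255)² = 65025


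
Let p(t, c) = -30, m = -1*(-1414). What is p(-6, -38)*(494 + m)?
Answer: -57240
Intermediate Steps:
m = 1414
p(-6, -38)*(494 + m) = -30*(494 + 1414) = -30*1908 = -57240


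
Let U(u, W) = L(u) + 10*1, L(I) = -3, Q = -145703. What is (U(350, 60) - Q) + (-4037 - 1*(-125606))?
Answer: 267279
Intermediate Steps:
U(u, W) = 7 (U(u, W) = -3 + 10*1 = -3 + 10 = 7)
(U(350, 60) - Q) + (-4037 - 1*(-125606)) = (7 - 1*(-145703)) + (-4037 - 1*(-125606)) = (7 + 145703) + (-4037 + 125606) = 145710 + 121569 = 267279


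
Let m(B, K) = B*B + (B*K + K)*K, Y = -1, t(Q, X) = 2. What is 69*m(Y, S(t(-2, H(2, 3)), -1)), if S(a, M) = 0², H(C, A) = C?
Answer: 69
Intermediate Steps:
S(a, M) = 0
m(B, K) = B² + K*(K + B*K) (m(B, K) = B² + (K + B*K)*K = B² + K*(K + B*K))
69*m(Y, S(t(-2, H(2, 3)), -1)) = 69*((-1)² + 0² - 1*0²) = 69*(1 + 0 - 1*0) = 69*(1 + 0 + 0) = 69*1 = 69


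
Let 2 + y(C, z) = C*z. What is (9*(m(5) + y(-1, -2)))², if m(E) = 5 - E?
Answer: 0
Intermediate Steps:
y(C, z) = -2 + C*z
(9*(m(5) + y(-1, -2)))² = (9*((5 - 1*5) + (-2 - 1*(-2))))² = (9*((5 - 5) + (-2 + 2)))² = (9*(0 + 0))² = (9*0)² = 0² = 0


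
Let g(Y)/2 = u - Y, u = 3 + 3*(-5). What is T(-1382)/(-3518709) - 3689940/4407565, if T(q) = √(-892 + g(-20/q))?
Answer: -737988/881513 - 4*I*√27336651/2431427919 ≈ -0.83718 - 8.6014e-6*I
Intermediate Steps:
u = -12 (u = 3 - 15 = -12)
g(Y) = -24 - 2*Y (g(Y) = 2*(-12 - Y) = -24 - 2*Y)
T(q) = √(-916 + 40/q) (T(q) = √(-892 + (-24 - (-40)/q)) = √(-892 + (-24 + 40/q)) = √(-916 + 40/q))
T(-1382)/(-3518709) - 3689940/4407565 = (2*√(-229 + 10/(-1382)))/(-3518709) - 3689940/4407565 = (2*√(-229 + 10*(-1/1382)))*(-1/3518709) - 3689940*1/4407565 = (2*√(-229 - 5/691))*(-1/3518709) - 737988/881513 = (2*√(-158244/691))*(-1/3518709) - 737988/881513 = (2*(2*I*√27336651/691))*(-1/3518709) - 737988/881513 = (4*I*√27336651/691)*(-1/3518709) - 737988/881513 = -4*I*√27336651/2431427919 - 737988/881513 = -737988/881513 - 4*I*√27336651/2431427919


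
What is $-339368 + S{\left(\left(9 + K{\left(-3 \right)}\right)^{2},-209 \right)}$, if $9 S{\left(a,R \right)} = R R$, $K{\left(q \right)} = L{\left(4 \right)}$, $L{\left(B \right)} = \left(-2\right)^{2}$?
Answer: $- \frac{3010631}{9} \approx -3.3451 \cdot 10^{5}$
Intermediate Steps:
$L{\left(B \right)} = 4$
$K{\left(q \right)} = 4$
$S{\left(a,R \right)} = \frac{R^{2}}{9}$ ($S{\left(a,R \right)} = \frac{R R}{9} = \frac{R^{2}}{9}$)
$-339368 + S{\left(\left(9 + K{\left(-3 \right)}\right)^{2},-209 \right)} = -339368 + \frac{\left(-209\right)^{2}}{9} = -339368 + \frac{1}{9} \cdot 43681 = -339368 + \frac{43681}{9} = - \frac{3010631}{9}$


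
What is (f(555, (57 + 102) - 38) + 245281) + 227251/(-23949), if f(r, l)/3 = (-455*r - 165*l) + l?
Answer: -13694888125/23949 ≈ -5.7184e+5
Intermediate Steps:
f(r, l) = -1365*r - 492*l (f(r, l) = 3*((-455*r - 165*l) + l) = 3*(-455*r - 164*l) = -1365*r - 492*l)
(f(555, (57 + 102) - 38) + 245281) + 227251/(-23949) = ((-1365*555 - 492*((57 + 102) - 38)) + 245281) + 227251/(-23949) = ((-757575 - 492*(159 - 38)) + 245281) + 227251*(-1/23949) = ((-757575 - 492*121) + 245281) - 227251/23949 = ((-757575 - 59532) + 245281) - 227251/23949 = (-817107 + 245281) - 227251/23949 = -571826 - 227251/23949 = -13694888125/23949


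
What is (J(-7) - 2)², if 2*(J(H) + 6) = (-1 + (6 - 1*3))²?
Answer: 36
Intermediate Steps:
J(H) = -4 (J(H) = -6 + (-1 + (6 - 1*3))²/2 = -6 + (-1 + (6 - 3))²/2 = -6 + (-1 + 3)²/2 = -6 + (½)*2² = -6 + (½)*4 = -6 + 2 = -4)
(J(-7) - 2)² = (-4 - 2)² = (-6)² = 36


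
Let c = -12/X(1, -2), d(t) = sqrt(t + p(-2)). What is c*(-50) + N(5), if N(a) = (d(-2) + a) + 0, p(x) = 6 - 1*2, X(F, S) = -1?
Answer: -595 + sqrt(2) ≈ -593.59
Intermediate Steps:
p(x) = 4 (p(x) = 6 - 2 = 4)
d(t) = sqrt(4 + t) (d(t) = sqrt(t + 4) = sqrt(4 + t))
N(a) = a + sqrt(2) (N(a) = (sqrt(4 - 2) + a) + 0 = (sqrt(2) + a) + 0 = (a + sqrt(2)) + 0 = a + sqrt(2))
c = 12 (c = -12/(-1) = -12*(-1) = 12)
c*(-50) + N(5) = 12*(-50) + (5 + sqrt(2)) = -600 + (5 + sqrt(2)) = -595 + sqrt(2)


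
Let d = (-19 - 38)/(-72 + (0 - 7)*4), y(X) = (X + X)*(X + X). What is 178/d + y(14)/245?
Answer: 89912/285 ≈ 315.48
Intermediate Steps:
y(X) = 4*X² (y(X) = (2*X)*(2*X) = 4*X²)
d = 57/100 (d = -57/(-72 - 7*4) = -57/(-72 - 28) = -57/(-100) = -57*(-1/100) = 57/100 ≈ 0.57000)
178/d + y(14)/245 = 178/(57/100) + (4*14²)/245 = 178*(100/57) + (4*196)*(1/245) = 17800/57 + 784*(1/245) = 17800/57 + 16/5 = 89912/285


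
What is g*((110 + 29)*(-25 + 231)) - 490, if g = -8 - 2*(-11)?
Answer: 400386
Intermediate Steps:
g = 14 (g = -8 + 22 = 14)
g*((110 + 29)*(-25 + 231)) - 490 = 14*((110 + 29)*(-25 + 231)) - 490 = 14*(139*206) - 490 = 14*28634 - 490 = 400876 - 490 = 400386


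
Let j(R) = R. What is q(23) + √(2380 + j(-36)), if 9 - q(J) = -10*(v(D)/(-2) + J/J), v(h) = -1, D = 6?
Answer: 24 + 2*√586 ≈ 72.415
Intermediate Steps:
q(J) = 24 (q(J) = 9 - (-10)*(-1/(-2) + J/J) = 9 - (-10)*(-1*(-½) + 1) = 9 - (-10)*(½ + 1) = 9 - (-10)*3/2 = 9 - 1*(-15) = 9 + 15 = 24)
q(23) + √(2380 + j(-36)) = 24 + √(2380 - 36) = 24 + √2344 = 24 + 2*√586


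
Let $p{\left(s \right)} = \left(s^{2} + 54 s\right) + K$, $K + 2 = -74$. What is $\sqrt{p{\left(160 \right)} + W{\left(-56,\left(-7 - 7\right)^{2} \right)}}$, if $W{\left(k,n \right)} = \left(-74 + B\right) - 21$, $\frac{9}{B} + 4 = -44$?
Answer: $\frac{\sqrt{545101}}{4} \approx 184.58$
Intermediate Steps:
$K = -76$ ($K = -2 - 74 = -76$)
$B = - \frac{3}{16}$ ($B = \frac{9}{-4 - 44} = \frac{9}{-48} = 9 \left(- \frac{1}{48}\right) = - \frac{3}{16} \approx -0.1875$)
$W{\left(k,n \right)} = - \frac{1523}{16}$ ($W{\left(k,n \right)} = \left(-74 - \frac{3}{16}\right) - 21 = - \frac{1187}{16} - 21 = - \frac{1523}{16}$)
$p{\left(s \right)} = -76 + s^{2} + 54 s$ ($p{\left(s \right)} = \left(s^{2} + 54 s\right) - 76 = -76 + s^{2} + 54 s$)
$\sqrt{p{\left(160 \right)} + W{\left(-56,\left(-7 - 7\right)^{2} \right)}} = \sqrt{\left(-76 + 160^{2} + 54 \cdot 160\right) - \frac{1523}{16}} = \sqrt{\left(-76 + 25600 + 8640\right) - \frac{1523}{16}} = \sqrt{34164 - \frac{1523}{16}} = \sqrt{\frac{545101}{16}} = \frac{\sqrt{545101}}{4}$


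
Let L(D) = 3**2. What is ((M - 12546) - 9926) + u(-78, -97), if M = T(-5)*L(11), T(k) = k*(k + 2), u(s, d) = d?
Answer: -22434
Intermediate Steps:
L(D) = 9
T(k) = k*(2 + k)
M = 135 (M = -5*(2 - 5)*9 = -5*(-3)*9 = 15*9 = 135)
((M - 12546) - 9926) + u(-78, -97) = ((135 - 12546) - 9926) - 97 = (-12411 - 9926) - 97 = -22337 - 97 = -22434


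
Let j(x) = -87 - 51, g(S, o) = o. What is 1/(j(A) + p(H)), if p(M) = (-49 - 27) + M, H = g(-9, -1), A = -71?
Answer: -1/215 ≈ -0.0046512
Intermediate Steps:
H = -1
p(M) = -76 + M
j(x) = -138
1/(j(A) + p(H)) = 1/(-138 + (-76 - 1)) = 1/(-138 - 77) = 1/(-215) = -1/215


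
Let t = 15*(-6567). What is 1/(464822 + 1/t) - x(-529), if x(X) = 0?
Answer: 98505/45787291109 ≈ 2.1514e-6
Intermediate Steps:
t = -98505
1/(464822 + 1/t) - x(-529) = 1/(464822 + 1/(-98505)) - 1*0 = 1/(464822 - 1/98505) + 0 = 1/(45787291109/98505) + 0 = 98505/45787291109 + 0 = 98505/45787291109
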